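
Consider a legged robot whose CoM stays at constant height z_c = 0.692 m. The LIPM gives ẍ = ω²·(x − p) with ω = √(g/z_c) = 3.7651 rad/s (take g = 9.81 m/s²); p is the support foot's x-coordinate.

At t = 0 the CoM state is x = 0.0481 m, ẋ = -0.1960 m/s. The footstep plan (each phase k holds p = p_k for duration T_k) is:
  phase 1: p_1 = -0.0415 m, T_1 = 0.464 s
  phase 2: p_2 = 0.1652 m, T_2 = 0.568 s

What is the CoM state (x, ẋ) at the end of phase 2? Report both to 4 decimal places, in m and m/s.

x = 0.1914, ẋ = 0.1794

phase 1: p=-0.0415, T=0.464, ωT=1.747006, cosh=2.955848, sinh=2.781553; start (x,ẋ)=(0.048100, -0.196000) → end (x,ẋ)=(0.078545, 0.359019)
phase 2: p=0.1652, T=0.568, ωT=2.138577, cosh=4.302586, sinh=4.184764; start (x,ẋ)=(0.078545, 0.359019) → end (x,ẋ)=(0.191393, 0.179362)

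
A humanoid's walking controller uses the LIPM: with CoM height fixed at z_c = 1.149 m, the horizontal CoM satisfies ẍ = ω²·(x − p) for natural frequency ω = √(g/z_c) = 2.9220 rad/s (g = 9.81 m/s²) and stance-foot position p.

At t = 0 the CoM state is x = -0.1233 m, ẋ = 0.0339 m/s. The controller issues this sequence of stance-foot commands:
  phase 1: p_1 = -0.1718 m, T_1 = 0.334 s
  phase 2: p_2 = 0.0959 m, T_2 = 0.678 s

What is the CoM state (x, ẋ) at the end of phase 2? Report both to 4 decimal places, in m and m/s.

phase 1: p=-0.1718, T=0.334, ωT=0.975948, cosh=1.515258, sinh=1.138423; start (x,ẋ)=(-0.123300, 0.033900) → end (x,ẋ)=(-0.085102, 0.212701)
phase 2: p=0.0959, T=0.678, ωT=1.981116, cosh=3.694373, sinh=3.556458; start (x,ẋ)=(-0.085102, 0.212701) → end (x,ẋ)=(-0.313905, -1.095174)

x = -0.3139, ẋ = -1.0952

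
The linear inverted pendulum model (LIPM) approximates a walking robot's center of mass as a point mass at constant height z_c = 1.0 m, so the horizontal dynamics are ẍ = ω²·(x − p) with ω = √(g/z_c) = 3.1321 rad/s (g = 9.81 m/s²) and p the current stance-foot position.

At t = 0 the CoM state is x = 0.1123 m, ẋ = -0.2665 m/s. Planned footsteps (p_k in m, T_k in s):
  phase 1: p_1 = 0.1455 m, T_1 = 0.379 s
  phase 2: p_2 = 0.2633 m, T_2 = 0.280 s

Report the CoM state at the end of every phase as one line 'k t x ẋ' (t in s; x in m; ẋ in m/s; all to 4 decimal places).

1 0.3790 -0.0404 -0.6319
2 0.6590 -0.3654 -1.8363

phase 1: p=0.1455, T=0.379, ωT=1.187066, cosh=1.791283, sinh=1.486168; start (x,ẋ)=(0.112300, -0.266500) → end (x,ẋ)=(-0.040424, -0.631917)
phase 2: p=0.2633, T=0.280, ωT=0.876988, cosh=1.409842, sinh=0.993807; start (x,ẋ)=(-0.040424, -0.631917) → end (x,ẋ)=(-0.365408, -1.836305)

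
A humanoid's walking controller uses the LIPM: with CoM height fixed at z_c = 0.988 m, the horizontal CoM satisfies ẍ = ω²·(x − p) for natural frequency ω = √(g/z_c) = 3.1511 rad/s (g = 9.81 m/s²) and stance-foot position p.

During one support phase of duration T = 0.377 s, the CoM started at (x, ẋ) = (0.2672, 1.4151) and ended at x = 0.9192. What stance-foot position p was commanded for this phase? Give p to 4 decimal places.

p = 0.2876

ωT = 3.1511·0.377 = 1.187965; cosh(ωT) = 1.792619, sinh(ωT) = 1.487778
x(T) = p + (x₀−p)·cosh(ωT) + (ẋ₀/ω)·sinh(ωT) ⇒ p·(1 − cosh) = x(T) − x₀·cosh − (ẋ₀/ω)·sinh
numerator   = 0.9192 − (0.2672)·1.792619 − (1.4151/3.1511)·1.487778 = -0.227921
denominator = 1 − 1.792619 = -0.792619
p = -0.227921 / -0.792619 = 0.2876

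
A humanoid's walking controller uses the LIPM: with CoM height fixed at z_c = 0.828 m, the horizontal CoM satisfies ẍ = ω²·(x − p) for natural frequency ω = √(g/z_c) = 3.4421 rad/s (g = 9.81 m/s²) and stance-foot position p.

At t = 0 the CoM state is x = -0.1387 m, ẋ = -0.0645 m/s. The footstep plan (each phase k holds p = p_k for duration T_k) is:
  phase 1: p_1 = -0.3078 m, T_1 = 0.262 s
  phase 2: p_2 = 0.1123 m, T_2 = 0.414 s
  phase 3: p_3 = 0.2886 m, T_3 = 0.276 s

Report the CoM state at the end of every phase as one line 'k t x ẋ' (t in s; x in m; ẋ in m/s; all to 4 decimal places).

1 0.2620 -0.0844 0.5065
2 0.6760 -0.0322 -0.2126
3 0.9520 -0.2560 -1.5299

phase 1: p=-0.3078, T=0.262, ωT=0.901830, cosh=1.434968, sinh=1.029141; start (x,ẋ)=(-0.138700, -0.064500) → end (x,ẋ)=(-0.084432, 0.506466)
phase 2: p=0.1123, T=0.414, ωT=1.425029, cosh=2.199241, sinh=1.958739; start (x,ẋ)=(-0.084432, 0.506466) → end (x,ẋ)=(-0.032154, -0.212559)
phase 3: p=0.2886, T=0.276, ωT=0.950020, cosh=1.486247, sinh=1.099513; start (x,ẋ)=(-0.032154, -0.212559) → end (x,ẋ)=(-0.256018, -1.529853)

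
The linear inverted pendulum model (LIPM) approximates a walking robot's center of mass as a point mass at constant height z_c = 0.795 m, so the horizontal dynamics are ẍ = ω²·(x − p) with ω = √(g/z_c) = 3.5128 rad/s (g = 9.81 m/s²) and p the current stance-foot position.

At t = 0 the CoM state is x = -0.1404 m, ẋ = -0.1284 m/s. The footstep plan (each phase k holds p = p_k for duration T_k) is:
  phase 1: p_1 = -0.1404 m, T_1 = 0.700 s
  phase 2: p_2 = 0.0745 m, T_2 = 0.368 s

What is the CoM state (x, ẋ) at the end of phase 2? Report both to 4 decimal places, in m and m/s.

phase 1: p=-0.1404, T=0.700, ωT=2.458960, cosh=5.889084, sinh=5.803561; start (x,ẋ)=(-0.140400, -0.128400) → end (x,ẋ)=(-0.352532, -0.756158)
phase 2: p=0.0745, T=0.368, ωT=1.292710, cosh=1.958586, sinh=1.684060; start (x,ẋ)=(-0.352532, -0.756158) → end (x,ẋ)=(-1.124386, -4.007223)

x = -1.1244, ẋ = -4.0072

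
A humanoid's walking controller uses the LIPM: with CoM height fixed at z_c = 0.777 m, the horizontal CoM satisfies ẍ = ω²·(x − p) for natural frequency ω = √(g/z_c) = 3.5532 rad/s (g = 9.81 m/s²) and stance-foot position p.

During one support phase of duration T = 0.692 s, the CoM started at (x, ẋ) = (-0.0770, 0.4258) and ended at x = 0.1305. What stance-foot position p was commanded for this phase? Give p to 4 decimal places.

p = 0.0228

ωT = 3.5532·0.692 = 2.458814; cosh(ωT) = 5.888239, sinh(ωT) = 5.802703
x(T) = p + (x₀−p)·cosh(ωT) + (ẋ₀/ω)·sinh(ωT) ⇒ p·(1 − cosh) = x(T) − x₀·cosh − (ẋ₀/ω)·sinh
numerator   = 0.1305 − (-0.0770)·5.888239 − (0.4258/3.5532)·5.802703 = -0.111476
denominator = 1 − 5.888239 = -4.888239
p = -0.111476 / -4.888239 = 0.0228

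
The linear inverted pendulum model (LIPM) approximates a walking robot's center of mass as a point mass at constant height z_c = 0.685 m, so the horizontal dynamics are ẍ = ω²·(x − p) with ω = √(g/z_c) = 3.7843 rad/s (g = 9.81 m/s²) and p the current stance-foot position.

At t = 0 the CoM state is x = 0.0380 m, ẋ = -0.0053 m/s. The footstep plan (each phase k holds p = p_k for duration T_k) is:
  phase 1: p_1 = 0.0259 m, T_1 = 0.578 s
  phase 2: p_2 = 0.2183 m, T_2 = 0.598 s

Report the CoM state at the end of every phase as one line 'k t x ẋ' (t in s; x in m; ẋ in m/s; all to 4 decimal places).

1 0.5780 0.0743 0.1775
2 1.1760 -0.2581 -1.7276

phase 1: p=0.0259, T=0.578, ωT=2.187325, cosh=4.511782, sinh=4.399565; start (x,ẋ)=(0.038000, -0.005300) → end (x,ẋ)=(0.074331, 0.177544)
phase 2: p=0.2183, T=0.598, ωT=2.263011, cosh=4.858014, sinh=4.753977; start (x,ẋ)=(0.074331, 0.177544) → end (x,ẋ)=(-0.258067, -1.727563)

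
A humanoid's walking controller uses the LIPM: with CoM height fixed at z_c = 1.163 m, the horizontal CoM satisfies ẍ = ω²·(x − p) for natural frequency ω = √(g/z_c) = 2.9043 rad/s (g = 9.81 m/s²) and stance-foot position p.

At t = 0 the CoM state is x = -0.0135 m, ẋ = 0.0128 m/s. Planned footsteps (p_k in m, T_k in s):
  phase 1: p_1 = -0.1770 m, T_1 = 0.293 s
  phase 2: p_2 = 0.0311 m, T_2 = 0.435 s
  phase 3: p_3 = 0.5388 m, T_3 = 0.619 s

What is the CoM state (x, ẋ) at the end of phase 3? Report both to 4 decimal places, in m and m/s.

x = 0.9375, ẋ = 1.4213

phase 1: p=-0.1770, T=0.293, ωT=0.850960, cosh=1.384449, sinh=0.957444; start (x,ẋ)=(-0.013500, 0.012800) → end (x,ẋ)=(0.053577, 0.472366)
phase 2: p=0.0311, T=0.435, ωT=1.263370, cosh=1.910012, sinh=1.627312; start (x,ẋ)=(0.053577, 0.472366) → end (x,ẋ)=(0.338704, 1.008457)
phase 3: p=0.5388, T=0.619, ωT=1.797762, cosh=3.100895, sinh=2.935226; start (x,ẋ)=(0.338704, 1.008457) → end (x,ẋ)=(0.937518, 1.421345)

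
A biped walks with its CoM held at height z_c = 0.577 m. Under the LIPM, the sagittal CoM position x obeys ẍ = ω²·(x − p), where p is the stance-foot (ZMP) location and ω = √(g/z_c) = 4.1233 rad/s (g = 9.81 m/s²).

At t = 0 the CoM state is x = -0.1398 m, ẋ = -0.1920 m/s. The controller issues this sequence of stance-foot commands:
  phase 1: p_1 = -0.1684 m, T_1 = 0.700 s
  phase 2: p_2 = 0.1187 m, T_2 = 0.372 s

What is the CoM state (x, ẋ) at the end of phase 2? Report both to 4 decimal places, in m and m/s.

phase 1: p=-0.1684, T=0.700, ωT=2.886310, cosh=8.991409, sinh=8.935627; start (x,ẋ)=(-0.139800, -0.192000) → end (x,ẋ)=(-0.327330, -0.672604)
phase 2: p=0.1187, T=0.372, ωT=1.533868, cosh=2.425886, sinh=2.210186; start (x,ẋ)=(-0.327330, -0.672604) → end (x,ẋ)=(-1.323850, -5.696450)

x = -1.3238, ẋ = -5.6964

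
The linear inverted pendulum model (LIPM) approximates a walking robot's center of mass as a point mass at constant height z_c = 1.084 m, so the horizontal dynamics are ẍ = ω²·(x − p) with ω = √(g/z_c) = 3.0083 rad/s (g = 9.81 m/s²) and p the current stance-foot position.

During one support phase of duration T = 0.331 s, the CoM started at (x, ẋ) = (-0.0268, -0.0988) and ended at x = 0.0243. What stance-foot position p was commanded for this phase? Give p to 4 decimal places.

ωT = 3.0083·0.331 = 0.995747; cosh(ωT) = 1.538097, sinh(ωT) = 1.168650
x(T) = p + (x₀−p)·cosh(ωT) + (ẋ₀/ω)·sinh(ωT) ⇒ p·(1 − cosh) = x(T) − x₀·cosh − (ẋ₀/ω)·sinh
numerator   = 0.0243 − (-0.0268)·1.538097 − (-0.0988/3.0083)·1.168650 = 0.103902
denominator = 1 − 1.538097 = -0.538097
p = 0.103902 / -0.538097 = -0.1931

p = -0.1931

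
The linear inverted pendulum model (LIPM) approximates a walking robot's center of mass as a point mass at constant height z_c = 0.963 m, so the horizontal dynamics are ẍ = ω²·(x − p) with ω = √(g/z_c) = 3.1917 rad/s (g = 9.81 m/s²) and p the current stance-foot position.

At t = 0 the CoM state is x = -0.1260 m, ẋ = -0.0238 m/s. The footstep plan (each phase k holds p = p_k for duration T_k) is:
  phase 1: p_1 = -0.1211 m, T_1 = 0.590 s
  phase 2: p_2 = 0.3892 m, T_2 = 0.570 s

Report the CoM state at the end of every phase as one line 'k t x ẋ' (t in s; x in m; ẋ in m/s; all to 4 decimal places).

phase 1: p=-0.1211, T=0.590, ωT=1.883103, cosh=3.362995, sinh=3.210877; start (x,ẋ)=(-0.126000, -0.023800) → end (x,ẋ)=(-0.161522, -0.130255)
phase 2: p=0.3892, T=0.570, ωT=1.819269, cosh=3.164746, sinh=3.002602; start (x,ẋ)=(-0.161522, -0.130255) → end (x,ẋ)=(-1.476232, -5.690014)

1 0.5900 -0.1615 -0.1303
2 1.1600 -1.4762 -5.6900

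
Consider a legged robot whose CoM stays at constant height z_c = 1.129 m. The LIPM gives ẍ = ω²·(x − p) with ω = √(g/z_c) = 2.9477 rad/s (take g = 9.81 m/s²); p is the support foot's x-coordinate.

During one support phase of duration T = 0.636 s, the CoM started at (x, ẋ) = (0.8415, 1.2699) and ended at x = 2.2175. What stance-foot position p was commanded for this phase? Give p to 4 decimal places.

p = 0.8394

ωT = 2.9477·0.636 = 1.874737; cosh(ωT) = 3.336250, sinh(ωT) = 3.182855
x(T) = p + (x₀−p)·cosh(ωT) + (ẋ₀/ω)·sinh(ωT) ⇒ p·(1 − cosh) = x(T) − x₀·cosh − (ẋ₀/ω)·sinh
numerator   = 2.2175 − (0.8415)·3.336250 − (1.2699/2.9477)·3.182855 = -1.961162
denominator = 1 − 3.336250 = -2.336250
p = -1.961162 / -2.336250 = 0.8394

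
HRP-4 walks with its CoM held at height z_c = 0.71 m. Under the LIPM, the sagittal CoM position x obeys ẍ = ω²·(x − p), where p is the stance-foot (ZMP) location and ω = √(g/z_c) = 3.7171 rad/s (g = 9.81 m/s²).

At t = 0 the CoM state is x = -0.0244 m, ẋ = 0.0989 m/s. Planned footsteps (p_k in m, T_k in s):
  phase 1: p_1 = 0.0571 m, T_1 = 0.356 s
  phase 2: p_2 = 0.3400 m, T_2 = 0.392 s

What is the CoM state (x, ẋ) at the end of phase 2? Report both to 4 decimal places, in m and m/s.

x = -0.7462, ẋ = -3.7677

phase 1: p=0.0571, T=0.356, ωT=1.323288, cosh=2.011004, sinh=1.744745; start (x,ẋ)=(-0.024400, 0.098900) → end (x,ẋ)=(-0.060375, -0.329671)
phase 2: p=0.3400, T=0.392, ωT=1.457103, cosh=2.263207, sinh=2.030297; start (x,ẋ)=(-0.060375, -0.329671) → end (x,ẋ)=(-0.746199, -3.767669)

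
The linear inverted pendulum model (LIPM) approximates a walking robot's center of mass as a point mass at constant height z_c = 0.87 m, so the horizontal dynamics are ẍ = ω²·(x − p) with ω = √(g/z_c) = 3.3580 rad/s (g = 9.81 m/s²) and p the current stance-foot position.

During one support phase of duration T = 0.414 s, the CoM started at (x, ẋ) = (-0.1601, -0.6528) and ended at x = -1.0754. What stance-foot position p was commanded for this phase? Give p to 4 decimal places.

ωT = 3.3580·0.414 = 1.390212; cosh(ωT) = 2.132362, sinh(ωT) = 1.883339
x(T) = p + (x₀−p)·cosh(ωT) + (ẋ₀/ω)·sinh(ωT) ⇒ p·(1 − cosh) = x(T) − x₀·cosh − (ẋ₀/ω)·sinh
numerator   = -1.0754 − (-0.1601)·2.132362 − (-0.6528/3.3580)·1.883339 = -0.367885
denominator = 1 − 2.132362 = -1.132362
p = -0.367885 / -1.132362 = 0.3249

p = 0.3249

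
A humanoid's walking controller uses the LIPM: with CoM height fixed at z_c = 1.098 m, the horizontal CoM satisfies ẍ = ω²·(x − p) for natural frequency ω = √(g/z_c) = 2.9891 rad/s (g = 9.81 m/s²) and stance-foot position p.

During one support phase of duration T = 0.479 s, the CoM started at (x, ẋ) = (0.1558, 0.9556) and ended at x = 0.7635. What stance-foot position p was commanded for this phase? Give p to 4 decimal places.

p = 0.1750

ωT = 2.9891·0.479 = 1.431779; cosh(ωT) = 2.212511, sinh(ωT) = 1.973628
x(T) = p + (x₀−p)·cosh(ωT) + (ẋ₀/ω)·sinh(ωT) ⇒ p·(1 − cosh) = x(T) − x₀·cosh − (ẋ₀/ω)·sinh
numerator   = 0.7635 − (0.1558)·2.212511 − (0.9556/2.9891)·1.973628 = -0.212168
denominator = 1 − 2.212511 = -1.212511
p = -0.212168 / -1.212511 = 0.1750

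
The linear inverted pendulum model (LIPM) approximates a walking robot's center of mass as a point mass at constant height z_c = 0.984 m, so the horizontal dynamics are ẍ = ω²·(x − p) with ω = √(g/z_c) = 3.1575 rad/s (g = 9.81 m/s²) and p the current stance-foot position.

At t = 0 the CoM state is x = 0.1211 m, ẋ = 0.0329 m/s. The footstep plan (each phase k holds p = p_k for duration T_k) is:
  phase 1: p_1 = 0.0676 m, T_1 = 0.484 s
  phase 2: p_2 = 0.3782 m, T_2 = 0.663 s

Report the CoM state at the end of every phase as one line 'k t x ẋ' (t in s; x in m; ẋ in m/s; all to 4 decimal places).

phase 1: p=0.0676, T=0.484, ωT=1.528230, cosh=2.413465, sinh=2.196545; start (x,ẋ)=(0.121100, 0.032900) → end (x,ẋ)=(0.219608, 0.450457)
phase 2: p=0.3782, T=0.663, ωT=2.093423, cosh=4.117949, sinh=3.994684; start (x,ẋ)=(0.219608, 0.450457) → end (x,ẋ)=(0.295016, -0.145401)

1 0.4840 0.2196 0.4505
2 1.1470 0.2950 -0.1454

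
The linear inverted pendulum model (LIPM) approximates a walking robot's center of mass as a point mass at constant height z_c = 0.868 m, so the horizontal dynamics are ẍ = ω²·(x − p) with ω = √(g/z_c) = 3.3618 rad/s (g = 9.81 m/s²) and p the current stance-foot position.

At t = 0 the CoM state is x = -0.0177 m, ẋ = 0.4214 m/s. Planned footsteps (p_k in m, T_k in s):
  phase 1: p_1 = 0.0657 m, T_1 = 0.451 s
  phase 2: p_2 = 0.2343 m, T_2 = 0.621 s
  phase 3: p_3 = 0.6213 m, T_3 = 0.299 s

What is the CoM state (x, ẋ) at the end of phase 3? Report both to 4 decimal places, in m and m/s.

phase 1: p=0.0657, T=0.451, ωT=1.516172, cosh=2.387153, sinh=2.167602; start (x,ẋ)=(-0.017700, 0.421400) → end (x,ẋ)=(0.138319, 0.398207)
phase 2: p=0.2343, T=0.621, ωT=2.087678, cosh=4.095068, sinh=3.971094; start (x,ẋ)=(0.138319, 0.398207) → end (x,ẋ)=(0.311630, 0.349340)
phase 3: p=0.6213, T=0.299, ωT=1.005178, cosh=1.549187, sinh=1.183207; start (x,ẋ)=(0.311630, 0.349340) → end (x,ẋ)=(0.264516, -0.690583)

x = 0.2645, ẋ = -0.6906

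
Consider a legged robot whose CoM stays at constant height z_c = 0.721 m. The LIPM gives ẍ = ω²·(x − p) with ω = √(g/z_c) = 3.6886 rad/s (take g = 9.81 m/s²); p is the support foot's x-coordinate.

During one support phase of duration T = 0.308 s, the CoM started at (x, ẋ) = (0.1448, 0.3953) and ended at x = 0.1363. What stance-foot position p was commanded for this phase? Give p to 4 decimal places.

p = 0.3652

ωT = 3.6886·0.308 = 1.136089; cosh(ωT) = 1.717818, sinh(ωT) = 1.396745
x(T) = p + (x₀−p)·cosh(ωT) + (ẋ₀/ω)·sinh(ωT) ⇒ p·(1 − cosh) = x(T) − x₀·cosh − (ẋ₀/ω)·sinh
numerator   = 0.1363 − (0.1448)·1.717818 − (0.3953/3.6886)·1.396745 = -0.262126
denominator = 1 − 1.717818 = -0.717818
p = -0.262126 / -0.717818 = 0.3652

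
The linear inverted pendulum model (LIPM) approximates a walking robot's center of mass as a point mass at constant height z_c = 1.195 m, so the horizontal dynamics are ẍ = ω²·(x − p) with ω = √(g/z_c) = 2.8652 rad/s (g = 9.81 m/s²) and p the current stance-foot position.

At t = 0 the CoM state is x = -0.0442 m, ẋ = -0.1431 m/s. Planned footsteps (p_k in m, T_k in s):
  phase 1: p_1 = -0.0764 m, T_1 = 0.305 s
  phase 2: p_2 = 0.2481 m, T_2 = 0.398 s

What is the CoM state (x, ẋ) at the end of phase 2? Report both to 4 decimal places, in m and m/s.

x = -0.3723, ẋ = -1.5117

phase 1: p=-0.0764, T=0.305, ωT=0.873886, cosh=1.406766, sinh=0.989439; start (x,ẋ)=(-0.044200, -0.143100) → end (x,ẋ)=(-0.080519, -0.110023)
phase 2: p=0.2481, T=0.398, ωT=1.140350, cosh=1.723784, sinh=1.404077; start (x,ẋ)=(-0.080519, -0.110023) → end (x,ẋ)=(-0.372284, -1.511677)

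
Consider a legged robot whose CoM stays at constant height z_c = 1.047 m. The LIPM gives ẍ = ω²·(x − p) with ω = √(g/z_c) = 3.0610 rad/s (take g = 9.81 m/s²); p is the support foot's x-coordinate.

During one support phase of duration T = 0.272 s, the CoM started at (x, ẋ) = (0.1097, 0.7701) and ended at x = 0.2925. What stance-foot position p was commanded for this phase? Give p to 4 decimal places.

ωT = 3.0610·0.272 = 0.832592; cosh(ωT) = 1.367096, sinh(ωT) = 0.932175
x(T) = p + (x₀−p)·cosh(ωT) + (ẋ₀/ω)·sinh(ωT) ⇒ p·(1 − cosh) = x(T) − x₀·cosh − (ẋ₀/ω)·sinh
numerator   = 0.2925 − (0.1097)·1.367096 − (0.7701/3.0610)·0.932175 = -0.091991
denominator = 1 − 1.367096 = -0.367096
p = -0.091991 / -0.367096 = 0.2506

p = 0.2506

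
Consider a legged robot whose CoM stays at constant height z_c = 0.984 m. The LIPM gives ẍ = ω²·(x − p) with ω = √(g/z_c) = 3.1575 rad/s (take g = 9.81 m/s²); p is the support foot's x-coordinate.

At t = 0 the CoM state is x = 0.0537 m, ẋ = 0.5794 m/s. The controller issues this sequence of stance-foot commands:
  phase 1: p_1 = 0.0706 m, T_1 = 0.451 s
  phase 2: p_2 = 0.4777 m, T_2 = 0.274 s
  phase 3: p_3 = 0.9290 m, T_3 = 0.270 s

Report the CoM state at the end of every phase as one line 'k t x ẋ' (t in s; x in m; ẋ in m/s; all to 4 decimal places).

1 0.4510 0.3925 1.1687
2 0.7250 0.7203 1.3711
3 0.9950 1.0564 1.2679

phase 1: p=0.0706, T=0.451, ωT=1.424033, cosh=2.197289, sinh=1.956548; start (x,ẋ)=(0.053700, 0.579400) → end (x,ẋ)=(0.392492, 1.168705)
phase 2: p=0.4777, T=0.274, ωT=0.865155, cosh=1.398180, sinh=0.977194; start (x,ẋ)=(0.392492, 1.168705) → end (x,ẋ)=(0.720258, 1.371150)
phase 3: p=0.9290, T=0.270, ωT=0.852525, cosh=1.385949, sinh=0.959612; start (x,ẋ)=(0.720258, 1.371150) → end (x,ẋ)=(1.056407, 1.267861)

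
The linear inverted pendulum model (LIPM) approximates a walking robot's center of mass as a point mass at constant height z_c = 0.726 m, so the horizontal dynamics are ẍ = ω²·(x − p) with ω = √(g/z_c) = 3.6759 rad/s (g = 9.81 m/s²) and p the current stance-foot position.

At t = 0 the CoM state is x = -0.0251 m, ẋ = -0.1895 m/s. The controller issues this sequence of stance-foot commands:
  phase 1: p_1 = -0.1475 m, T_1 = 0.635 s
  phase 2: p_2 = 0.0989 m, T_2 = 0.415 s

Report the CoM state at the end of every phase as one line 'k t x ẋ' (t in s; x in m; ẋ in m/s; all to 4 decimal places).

1 0.6350 0.2265 1.3130
2 1.0500 1.1884 4.1885

phase 1: p=-0.1475, T=0.635, ωT=2.334197, cosh=5.209026, sinh=5.112138; start (x,ẋ)=(-0.025100, -0.189500) → end (x,ẋ)=(0.226544, 1.312994)
phase 2: p=0.0989, T=0.415, ωT=1.525498, cosh=2.407474, sinh=2.189961; start (x,ẋ)=(0.226544, 1.312994) → end (x,ẋ)=(1.188431, 4.188543)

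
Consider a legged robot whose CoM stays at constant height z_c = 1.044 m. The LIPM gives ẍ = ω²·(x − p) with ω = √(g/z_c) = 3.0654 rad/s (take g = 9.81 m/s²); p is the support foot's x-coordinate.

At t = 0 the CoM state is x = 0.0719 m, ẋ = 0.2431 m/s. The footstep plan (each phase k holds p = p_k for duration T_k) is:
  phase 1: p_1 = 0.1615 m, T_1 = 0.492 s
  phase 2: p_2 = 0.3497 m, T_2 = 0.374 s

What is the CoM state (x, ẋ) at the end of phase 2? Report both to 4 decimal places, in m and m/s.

phase 1: p=0.1615, T=0.492, ωT=1.508177, cosh=2.369899, sinh=2.148586; start (x,ẋ)=(0.071900, 0.243100) → end (x,ẋ)=(0.119550, -0.014008)
phase 2: p=0.3497, T=0.374, ωT=1.146460, cosh=1.732396, sinh=1.414636; start (x,ẋ)=(0.119550, -0.014008) → end (x,ẋ)=(-0.055476, -1.022297)

x = -0.0555, ẋ = -1.0223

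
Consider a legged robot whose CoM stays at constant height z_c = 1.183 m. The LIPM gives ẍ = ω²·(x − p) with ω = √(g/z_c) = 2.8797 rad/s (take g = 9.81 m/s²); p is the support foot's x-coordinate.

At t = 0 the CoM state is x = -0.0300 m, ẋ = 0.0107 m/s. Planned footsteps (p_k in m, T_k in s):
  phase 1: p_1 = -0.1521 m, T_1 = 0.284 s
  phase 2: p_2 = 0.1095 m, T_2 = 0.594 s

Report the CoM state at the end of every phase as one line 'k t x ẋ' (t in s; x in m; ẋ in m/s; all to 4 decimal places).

phase 1: p=-0.1521, T=0.284, ωT=0.817835, cosh=1.353488, sinh=0.912101; start (x,ẋ)=(-0.030000, 0.010700) → end (x,ẋ)=(0.016550, 0.335188)
phase 2: p=0.1095, T=0.594, ωT=1.710542, cosh=2.856363, sinh=2.675595; start (x,ẋ)=(0.016550, 0.335188) → end (x,ẋ)=(0.155431, 0.241245)

1 0.2840 0.0165 0.3352
2 0.8780 0.1554 0.2412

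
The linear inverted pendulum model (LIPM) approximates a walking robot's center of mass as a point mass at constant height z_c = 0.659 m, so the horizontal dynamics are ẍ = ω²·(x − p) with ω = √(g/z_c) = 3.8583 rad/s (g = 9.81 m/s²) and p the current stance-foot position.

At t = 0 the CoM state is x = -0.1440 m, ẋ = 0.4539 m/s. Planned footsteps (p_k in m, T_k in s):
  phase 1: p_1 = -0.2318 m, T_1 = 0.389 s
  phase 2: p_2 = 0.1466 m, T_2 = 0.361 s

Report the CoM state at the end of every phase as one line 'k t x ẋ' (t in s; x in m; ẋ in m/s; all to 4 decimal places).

1 0.3890 0.2256 1.7906
2 0.7500 1.1922 4.4032

phase 1: p=-0.2318, T=0.389, ωT=1.500879, cosh=2.354282, sinh=2.131347; start (x,ẋ)=(-0.144000, 0.453900) → end (x,ẋ)=(0.225643, 1.790621)
phase 2: p=0.1466, T=0.361, ωT=1.392846, cosh=2.137331, sinh=1.888963; start (x,ẋ)=(0.225643, 1.790621) → end (x,ẋ)=(1.192201, 4.403228)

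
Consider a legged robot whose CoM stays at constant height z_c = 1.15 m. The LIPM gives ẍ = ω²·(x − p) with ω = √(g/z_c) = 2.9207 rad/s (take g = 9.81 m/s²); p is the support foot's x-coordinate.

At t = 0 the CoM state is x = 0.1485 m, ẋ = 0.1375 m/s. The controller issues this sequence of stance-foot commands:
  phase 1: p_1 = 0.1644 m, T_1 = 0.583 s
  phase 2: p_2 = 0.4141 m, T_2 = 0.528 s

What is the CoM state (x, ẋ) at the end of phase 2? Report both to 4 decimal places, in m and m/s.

x = 0.2025, ẋ = -0.4547

phase 1: p=0.1644, T=0.583, ωT=1.702768, cosh=2.835650, sinh=2.653471; start (x,ẋ)=(0.148500, 0.137500) → end (x,ẋ)=(0.244233, 0.266677)
phase 2: p=0.4141, T=0.528, ωT=1.542130, cosh=2.444230, sinh=2.230305; start (x,ẋ)=(0.244233, 0.266677) → end (x,ẋ)=(0.202545, -0.454705)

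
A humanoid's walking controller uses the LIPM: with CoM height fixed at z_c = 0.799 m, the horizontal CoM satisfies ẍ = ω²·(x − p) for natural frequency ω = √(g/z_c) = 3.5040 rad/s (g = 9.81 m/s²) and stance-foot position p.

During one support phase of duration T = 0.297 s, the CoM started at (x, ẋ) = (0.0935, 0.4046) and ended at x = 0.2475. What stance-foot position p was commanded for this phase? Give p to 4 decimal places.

p = 0.0750

ωT = 3.5040·0.297 = 1.040688; cosh(ωT) = 1.592188, sinh(ωT) = 1.238976
x(T) = p + (x₀−p)·cosh(ωT) + (ẋ₀/ω)·sinh(ωT) ⇒ p·(1 − cosh) = x(T) − x₀·cosh − (ẋ₀/ω)·sinh
numerator   = 0.2475 − (0.0935)·1.592188 − (0.4046/3.5040)·1.238976 = -0.044432
denominator = 1 − 1.592188 = -0.592188
p = -0.044432 / -0.592188 = 0.0750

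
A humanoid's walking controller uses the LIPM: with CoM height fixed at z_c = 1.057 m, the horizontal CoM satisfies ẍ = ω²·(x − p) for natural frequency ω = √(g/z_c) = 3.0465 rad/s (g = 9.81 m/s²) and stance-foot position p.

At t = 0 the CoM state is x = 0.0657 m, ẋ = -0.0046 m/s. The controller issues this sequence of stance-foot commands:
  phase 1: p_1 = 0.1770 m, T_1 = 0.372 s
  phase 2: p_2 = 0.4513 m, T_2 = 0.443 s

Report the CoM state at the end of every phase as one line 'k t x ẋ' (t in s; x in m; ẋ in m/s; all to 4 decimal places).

phase 1: p=0.1770, T=0.372, ωT=1.133298, cosh=1.713926, sinh=1.391957; start (x,ẋ)=(0.065700, -0.004600) → end (x,ẋ)=(-0.015862, -0.479862)
phase 2: p=0.4513, T=0.443, ωT=1.349600, cosh=2.057613, sinh=1.798268; start (x,ẋ)=(-0.015862, -0.479862) → end (x,ẋ)=(-0.793188, -3.546681)

1 0.3720 -0.0159 -0.4799
2 0.8150 -0.7932 -3.5467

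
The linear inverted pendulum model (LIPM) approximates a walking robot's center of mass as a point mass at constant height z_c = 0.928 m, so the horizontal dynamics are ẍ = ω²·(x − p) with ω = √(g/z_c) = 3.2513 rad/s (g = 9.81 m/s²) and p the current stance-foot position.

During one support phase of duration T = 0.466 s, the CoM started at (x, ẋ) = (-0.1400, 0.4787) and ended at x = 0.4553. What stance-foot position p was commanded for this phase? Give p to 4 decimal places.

ωT = 3.2513·0.466 = 1.515106; cosh(ωT) = 2.384844, sinh(ωT) = 2.165059
x(T) = p + (x₀−p)·cosh(ωT) + (ẋ₀/ω)·sinh(ωT) ⇒ p·(1 − cosh) = x(T) − x₀·cosh − (ẋ₀/ω)·sinh
numerator   = 0.4553 − (-0.1400)·2.384844 − (0.4787/3.2513)·2.165059 = 0.470409
denominator = 1 − 2.384844 = -1.384844
p = 0.470409 / -1.384844 = -0.3397

p = -0.3397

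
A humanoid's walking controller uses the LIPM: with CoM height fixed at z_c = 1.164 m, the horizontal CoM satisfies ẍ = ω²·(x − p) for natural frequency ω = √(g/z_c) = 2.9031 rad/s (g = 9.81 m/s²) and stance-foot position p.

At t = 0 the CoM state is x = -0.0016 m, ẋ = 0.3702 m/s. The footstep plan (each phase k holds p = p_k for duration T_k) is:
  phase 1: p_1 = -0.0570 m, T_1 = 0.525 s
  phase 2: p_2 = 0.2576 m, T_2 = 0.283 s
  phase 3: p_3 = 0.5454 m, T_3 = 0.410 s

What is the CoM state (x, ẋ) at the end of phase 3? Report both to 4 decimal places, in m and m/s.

x = 1.9699, ẋ = 4.5179

phase 1: p=-0.0570, T=0.525, ωT=1.524127, cosh=2.404474, sinh=2.186663; start (x,ẋ)=(-0.001600, 0.370200) → end (x,ẋ)=(0.355049, 1.241821)
phase 2: p=0.2576, T=0.283, ωT=0.821577, cosh=1.356911, sinh=0.917173; start (x,ẋ)=(0.355049, 1.241821) → end (x,ẋ)=(0.782156, 1.944511)
phase 3: p=0.5454, T=0.410, ωT=1.190271, cosh=1.796055, sinh=1.491917; start (x,ẋ)=(0.782156, 1.944511) → end (x,ẋ)=(1.969920, 4.517883)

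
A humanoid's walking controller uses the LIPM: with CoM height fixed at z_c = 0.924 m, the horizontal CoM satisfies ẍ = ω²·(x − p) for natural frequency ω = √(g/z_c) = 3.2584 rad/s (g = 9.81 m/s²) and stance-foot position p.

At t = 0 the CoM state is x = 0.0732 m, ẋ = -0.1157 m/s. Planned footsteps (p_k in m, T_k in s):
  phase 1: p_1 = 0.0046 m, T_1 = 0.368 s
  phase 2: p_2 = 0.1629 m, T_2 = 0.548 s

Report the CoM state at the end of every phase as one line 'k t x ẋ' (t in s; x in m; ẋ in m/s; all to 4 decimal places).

phase 1: p=0.0046, T=0.368, ωT=1.199091, cosh=1.809285, sinh=1.507816; start (x,ẋ)=(0.073200, -0.115700) → end (x,ẋ)=(0.075177, 0.127702)
phase 2: p=0.1629, T=0.548, ωT=1.785603, cosh=3.065436, sinh=2.897740; start (x,ẋ)=(0.075177, 0.127702) → end (x,ẋ)=(0.007558, -0.436817)

1 0.3680 0.0752 0.1277
2 0.9160 0.0076 -0.4368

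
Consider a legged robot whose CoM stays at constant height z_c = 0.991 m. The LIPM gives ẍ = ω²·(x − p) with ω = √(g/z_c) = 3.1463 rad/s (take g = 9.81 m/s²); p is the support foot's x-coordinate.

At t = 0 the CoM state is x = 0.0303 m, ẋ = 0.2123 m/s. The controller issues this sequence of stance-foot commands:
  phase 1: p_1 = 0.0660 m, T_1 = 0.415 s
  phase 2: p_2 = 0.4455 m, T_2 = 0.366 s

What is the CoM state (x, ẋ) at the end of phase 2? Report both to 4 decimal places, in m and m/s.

x = -0.0336, ẋ = -1.1022

phase 1: p=0.0660, T=0.415, ωT=1.305714, cosh=1.980652, sinh=1.709673; start (x,ẋ)=(0.030300, 0.212300) → end (x,ẋ)=(0.110653, 0.228457)
phase 2: p=0.4455, T=0.366, ωT=1.151546, cosh=1.739613, sinh=1.423465; start (x,ẋ)=(0.110653, 0.228457) → end (x,ẋ)=(-0.033645, -1.102237)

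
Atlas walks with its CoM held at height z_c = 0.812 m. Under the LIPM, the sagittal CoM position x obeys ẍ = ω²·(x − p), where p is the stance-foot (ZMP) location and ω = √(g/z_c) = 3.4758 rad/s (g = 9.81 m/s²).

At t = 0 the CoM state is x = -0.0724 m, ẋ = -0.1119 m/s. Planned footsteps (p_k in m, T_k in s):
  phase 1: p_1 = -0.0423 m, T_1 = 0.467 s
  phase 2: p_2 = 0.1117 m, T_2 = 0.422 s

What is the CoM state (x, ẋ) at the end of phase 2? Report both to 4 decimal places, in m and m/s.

x = -0.9243, ẋ = -3.4779

phase 1: p=-0.0423, T=0.467, ωT=1.623199, cosh=2.633273, sinh=2.436006; start (x,ẋ)=(-0.072400, -0.111900) → end (x,ẋ)=(-0.199986, -0.549522)
phase 2: p=0.1117, T=0.422, ωT=1.466788, cosh=2.282976, sinh=2.052310; start (x,ẋ)=(-0.199986, -0.549522) → end (x,ẋ)=(-0.924342, -3.477935)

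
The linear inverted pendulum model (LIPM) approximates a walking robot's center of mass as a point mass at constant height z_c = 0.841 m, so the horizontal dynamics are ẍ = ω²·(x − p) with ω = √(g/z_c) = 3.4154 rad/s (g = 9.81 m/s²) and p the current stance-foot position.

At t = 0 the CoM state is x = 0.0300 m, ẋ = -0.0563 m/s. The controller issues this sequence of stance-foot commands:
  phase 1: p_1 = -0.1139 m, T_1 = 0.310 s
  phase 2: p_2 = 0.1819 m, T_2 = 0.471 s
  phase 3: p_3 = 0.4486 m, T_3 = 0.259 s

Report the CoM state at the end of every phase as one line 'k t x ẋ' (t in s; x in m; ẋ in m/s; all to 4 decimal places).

phase 1: p=-0.1139, T=0.310, ωT=1.058774, cosh=1.614858, sinh=1.267977; start (x,ẋ)=(0.030000, -0.056300) → end (x,ẋ)=(0.097576, 0.532264)
phase 2: p=0.1819, T=0.471, ωT=1.608653, cosh=2.598118, sinh=2.397961; start (x,ẋ)=(0.097576, 0.532264) → end (x,ẋ)=(0.336521, 0.692275)
phase 3: p=0.4486, T=0.259, ωT=0.884589, cosh=1.417436, sinh=1.004552; start (x,ẋ)=(0.336521, 0.692275) → end (x,ẋ)=(0.493350, 0.596719)

1 0.3100 0.0976 0.5323
2 0.7810 0.3365 0.6923
3 1.0400 0.4934 0.5967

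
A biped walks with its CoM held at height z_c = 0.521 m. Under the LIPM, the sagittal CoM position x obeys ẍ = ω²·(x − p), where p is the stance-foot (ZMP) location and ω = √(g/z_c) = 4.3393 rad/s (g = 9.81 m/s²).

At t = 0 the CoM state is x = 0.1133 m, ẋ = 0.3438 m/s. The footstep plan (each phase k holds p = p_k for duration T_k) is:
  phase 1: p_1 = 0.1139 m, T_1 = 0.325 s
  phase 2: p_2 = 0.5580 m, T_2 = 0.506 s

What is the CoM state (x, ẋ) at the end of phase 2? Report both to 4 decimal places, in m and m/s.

x = -0.0157, ẋ = -2.2657

phase 1: p=0.1139, T=0.325, ωT=1.410273, cosh=2.170574, sinh=1.926497; start (x,ẋ)=(0.113300, 0.343800) → end (x,ẋ)=(0.265233, 0.741228)
phase 2: p=0.5580, T=0.506, ωT=2.195686, cosh=4.548722, sinh=4.437440; start (x,ẋ)=(0.265233, 0.741228) → end (x,ẋ)=(-0.015725, -2.265705)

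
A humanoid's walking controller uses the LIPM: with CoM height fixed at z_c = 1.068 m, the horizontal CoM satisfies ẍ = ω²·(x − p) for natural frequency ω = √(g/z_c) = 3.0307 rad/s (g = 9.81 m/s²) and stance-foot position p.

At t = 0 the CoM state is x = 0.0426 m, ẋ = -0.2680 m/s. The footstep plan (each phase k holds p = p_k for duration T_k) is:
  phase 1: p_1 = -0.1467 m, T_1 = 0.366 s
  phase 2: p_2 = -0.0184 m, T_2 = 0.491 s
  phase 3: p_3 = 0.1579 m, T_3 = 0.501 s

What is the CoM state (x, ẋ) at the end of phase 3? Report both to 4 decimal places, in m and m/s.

x = 1.5299, ẋ = 4.2807

phase 1: p=-0.1467, T=0.366, ωT=1.109236, cosh=1.680926, sinh=1.351115; start (x,ẋ)=(0.042600, -0.268000) → end (x,ẋ)=(0.052022, 0.324662)
phase 2: p=-0.0184, T=0.491, ωT=1.488074, cosh=2.327182, sinh=2.101375; start (x,ẋ)=(0.052022, 0.324662) → end (x,ẋ)=(0.370594, 1.204042)
phase 3: p=0.1579, T=0.501, ωT=1.518381, cosh=2.391947, sinh=2.172881; start (x,ẋ)=(0.370594, 1.204042) → end (x,ẋ)=(1.529900, 4.280672)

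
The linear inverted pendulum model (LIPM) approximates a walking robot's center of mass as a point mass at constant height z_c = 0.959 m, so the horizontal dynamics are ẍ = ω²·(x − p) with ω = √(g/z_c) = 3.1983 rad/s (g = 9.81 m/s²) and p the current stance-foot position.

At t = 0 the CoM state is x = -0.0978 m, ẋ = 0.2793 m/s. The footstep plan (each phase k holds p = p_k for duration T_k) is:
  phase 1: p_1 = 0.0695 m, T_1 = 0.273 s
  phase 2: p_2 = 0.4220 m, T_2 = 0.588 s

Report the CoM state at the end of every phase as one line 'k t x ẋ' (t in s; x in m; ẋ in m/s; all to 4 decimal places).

phase 1: p=0.0695, T=0.273, ωT=0.873136, cosh=1.406024, sinh=0.988384; start (x,ẋ)=(-0.097800, 0.279300) → end (x,ẋ)=(-0.079415, -0.136158)
phase 2: p=0.4220, T=0.588, ωT=1.880600, cosh=3.354970, sinh=3.202471; start (x,ẋ)=(-0.079415, -0.136158) → end (x,ẋ)=(-1.396566, -5.592525)

1 0.2730 -0.0794 -0.1362
2 0.8610 -1.3966 -5.5925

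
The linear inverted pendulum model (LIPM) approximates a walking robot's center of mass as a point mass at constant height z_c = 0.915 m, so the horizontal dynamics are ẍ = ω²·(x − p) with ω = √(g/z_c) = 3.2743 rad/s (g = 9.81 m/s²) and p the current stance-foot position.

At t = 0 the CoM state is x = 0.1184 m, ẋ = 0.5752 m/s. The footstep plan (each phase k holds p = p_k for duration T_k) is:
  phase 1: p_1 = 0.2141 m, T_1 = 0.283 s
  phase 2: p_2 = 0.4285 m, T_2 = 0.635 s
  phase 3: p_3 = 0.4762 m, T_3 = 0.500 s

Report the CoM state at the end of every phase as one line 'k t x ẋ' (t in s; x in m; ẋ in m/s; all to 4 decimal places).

phase 1: p=0.2141, T=0.283, ωT=0.926627, cosh=1.460931, sinh=1.065044; start (x,ẋ)=(0.118400, 0.575200) → end (x,ẋ)=(0.261386, 0.506595)
phase 2: p=0.4285, T=0.635, ωT=2.079181, cosh=4.061472, sinh=3.936440; start (x,ẋ)=(0.261386, 0.506595) → end (x,ẋ)=(0.358813, -0.096419)
phase 3: p=0.4762, T=0.500, ωT=1.637150, cosh=2.667516, sinh=2.472982; start (x,ẋ)=(0.358813, -0.096419) → end (x,ẋ)=(0.090247, -1.207712)

1 0.2830 0.2614 0.5066
2 0.9180 0.3588 -0.0964
3 1.4180 0.0902 -1.2077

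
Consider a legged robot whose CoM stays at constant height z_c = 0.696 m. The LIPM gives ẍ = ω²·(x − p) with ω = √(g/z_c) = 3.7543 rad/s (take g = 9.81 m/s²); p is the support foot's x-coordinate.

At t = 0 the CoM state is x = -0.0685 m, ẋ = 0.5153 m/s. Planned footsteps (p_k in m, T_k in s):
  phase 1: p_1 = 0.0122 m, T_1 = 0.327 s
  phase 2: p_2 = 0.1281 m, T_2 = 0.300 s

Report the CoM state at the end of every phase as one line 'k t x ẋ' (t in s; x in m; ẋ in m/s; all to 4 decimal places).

1 0.3270 0.0768 0.4822
2 0.6270 0.2179 0.5560

phase 1: p=0.0122, T=0.327, ωT=1.227656, cosh=1.853099, sinh=1.560121; start (x,ẋ)=(-0.068500, 0.515300) → end (x,ẋ)=(0.076791, 0.482229)
phase 2: p=0.1281, T=0.300, ωT=1.126290, cosh=1.704213, sinh=1.379979; start (x,ẋ)=(0.076791, 0.482229) → end (x,ẋ)=(0.217912, 0.555995)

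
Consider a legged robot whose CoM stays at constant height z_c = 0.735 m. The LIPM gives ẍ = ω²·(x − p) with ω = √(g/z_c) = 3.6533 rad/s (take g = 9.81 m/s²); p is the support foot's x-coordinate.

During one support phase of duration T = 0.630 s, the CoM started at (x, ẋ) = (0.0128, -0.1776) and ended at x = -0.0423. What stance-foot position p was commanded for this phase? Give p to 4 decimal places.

p = -0.0330

ωT = 3.6533·0.630 = 2.301579; cosh(ωT) = 5.045022, sinh(ωT) = 4.944922
x(T) = p + (x₀−p)·cosh(ωT) + (ẋ₀/ω)·sinh(ωT) ⇒ p·(1 − cosh) = x(T) − x₀·cosh − (ẋ₀/ω)·sinh
numerator   = -0.0423 − (0.0128)·5.045022 − (-0.1776/3.6533)·4.944922 = 0.133514
denominator = 1 − 5.045022 = -4.045022
p = 0.133514 / -4.045022 = -0.0330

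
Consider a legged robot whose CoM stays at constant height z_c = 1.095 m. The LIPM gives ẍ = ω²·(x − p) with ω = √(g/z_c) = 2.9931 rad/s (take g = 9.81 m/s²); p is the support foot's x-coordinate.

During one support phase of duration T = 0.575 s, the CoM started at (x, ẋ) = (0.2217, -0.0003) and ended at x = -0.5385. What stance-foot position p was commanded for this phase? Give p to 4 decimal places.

ωT = 2.9931·0.575 = 1.721032; cosh(ωT) = 2.884589, sinh(ωT) = 2.705708
x(T) = p + (x₀−p)·cosh(ωT) + (ẋ₀/ω)·sinh(ωT) ⇒ p·(1 − cosh) = x(T) − x₀·cosh − (ẋ₀/ω)·sinh
numerator   = -0.5385 − (0.2217)·2.884589 − (-0.0003/2.9931)·2.705708 = -1.177742
denominator = 1 − 2.884589 = -1.884589
p = -1.177742 / -1.884589 = 0.6249

p = 0.6249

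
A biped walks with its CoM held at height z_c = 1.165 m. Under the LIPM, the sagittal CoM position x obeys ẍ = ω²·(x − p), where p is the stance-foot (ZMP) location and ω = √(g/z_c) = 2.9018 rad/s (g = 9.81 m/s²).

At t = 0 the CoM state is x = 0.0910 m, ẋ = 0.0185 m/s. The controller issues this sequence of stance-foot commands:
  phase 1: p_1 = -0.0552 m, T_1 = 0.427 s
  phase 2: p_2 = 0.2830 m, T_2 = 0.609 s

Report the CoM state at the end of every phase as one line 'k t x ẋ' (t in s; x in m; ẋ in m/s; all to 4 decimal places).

phase 1: p=-0.0552, T=0.427, ωT=1.239069, cosh=1.871025, sinh=1.581371; start (x,ẋ)=(0.091000, 0.018500) → end (x,ẋ)=(0.228426, 0.705500)
phase 2: p=0.2830, T=0.609, ωT=1.767196, cosh=3.012613, sinh=2.841802; start (x,ẋ)=(0.228426, 0.705500) → end (x,ẋ)=(0.809502, 1.675360)

1 0.4270 0.2284 0.7055
2 1.0360 0.8095 1.6754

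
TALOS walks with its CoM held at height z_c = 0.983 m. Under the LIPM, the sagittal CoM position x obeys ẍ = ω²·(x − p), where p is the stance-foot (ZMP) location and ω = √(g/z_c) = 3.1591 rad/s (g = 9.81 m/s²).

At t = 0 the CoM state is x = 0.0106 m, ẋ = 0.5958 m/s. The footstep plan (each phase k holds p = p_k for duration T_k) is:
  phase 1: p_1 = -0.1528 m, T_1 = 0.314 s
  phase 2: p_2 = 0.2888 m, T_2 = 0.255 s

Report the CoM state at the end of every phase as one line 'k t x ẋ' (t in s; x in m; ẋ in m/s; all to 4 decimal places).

1 0.3140 0.3171 1.5140
2 0.5690 0.7560 2.1125

phase 1: p=-0.1528, T=0.314, ωT=0.991957, cosh=1.533679, sinh=1.162829; start (x,ẋ)=(0.010600, 0.595800) → end (x,ẋ)=(0.317110, 1.514014)
phase 2: p=0.2888, T=0.255, ωT=0.805570, cosh=1.342403, sinh=0.895570; start (x,ẋ)=(0.317110, 1.514014) → end (x,ẋ)=(0.756010, 2.112513)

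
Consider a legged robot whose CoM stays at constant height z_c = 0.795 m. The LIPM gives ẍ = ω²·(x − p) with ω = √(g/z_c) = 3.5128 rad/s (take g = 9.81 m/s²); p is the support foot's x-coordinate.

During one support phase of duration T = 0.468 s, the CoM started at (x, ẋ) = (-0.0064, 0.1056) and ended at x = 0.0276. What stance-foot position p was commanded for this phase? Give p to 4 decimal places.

ωT = 3.5128·0.468 = 1.643990; cosh(ωT) = 2.684495, sinh(ωT) = 2.491287
x(T) = p + (x₀−p)·cosh(ωT) + (ẋ₀/ω)·sinh(ωT) ⇒ p·(1 − cosh) = x(T) − x₀·cosh − (ẋ₀/ω)·sinh
numerator   = 0.0276 − (-0.0064)·2.684495 − (0.1056/3.5128)·2.491287 = -0.030111
denominator = 1 − 2.684495 = -1.684495
p = -0.030111 / -1.684495 = 0.0179

p = 0.0179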